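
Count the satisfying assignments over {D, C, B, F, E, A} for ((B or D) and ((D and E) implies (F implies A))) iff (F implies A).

44

Initial set: {(((B or D) and ((D and E) implies (F implies A))) iff (F implies A))}.
(((B or D) and ((D and E) implies (F implies A))) iff (F implies A)): β-rule — branch into ((B or D) and ((D and E) implies (F implies A))), (F implies A)  //  not ((B or D) and ((D and E) implies (F implies A))), not (F implies A).
  branch 1 (add ((B or D) and ((D and E) implies (F implies A))), (F implies A)):
    ((B or D) and ((D and E) implies (F implies A))): α-rule — add (B or D), ((D and E) implies (F implies A)).
    (F implies A): β-rule — branch into not F  //  A.
      branch 1.1 (add not F):
        (B or D): β-rule — branch into B  //  D.
          branch 1.1.1 (add B):
            ((D and E) implies (F implies A)): β-rule — branch into not (D and E)  //  (F implies A).
              branch 1.1.1.1 (add not (D and E)):
                not (D and E): β-rule — branch into not D  //  not E.
                  branch 1.1.1.1.1 (add not D):
                    ○ open, literals {B=1, D=0, F=0}.
                  branch 1.1.1.1.2 (add not E):
                    ○ open, literals {B=1, E=0, F=0}.
              branch 1.1.1.2 (add (F implies A)):
                (F implies A): β-rule — branch into not F  //  A.
                  branch 1.1.1.2.1 (add not F):
                    ○ open, literals {B=1, F=0}.
                  branch 1.1.1.2.2 (add A):
                    ○ open, literals {A=1, B=1, F=0}.
          branch 1.1.2 (add D):
            ((D and E) implies (F implies A)): β-rule — branch into not (D and E)  //  (F implies A).
              branch 1.1.2.1 (add not (D and E)):
                not (D and E): β-rule — branch into not D  //  not E.
                  branch 1.1.2.1.1 (add not D):
                    × closes — contains both D and not D.
                  branch 1.1.2.1.2 (add not E):
                    ○ open, literals {D=1, E=0, F=0}.
              branch 1.1.2.2 (add (F implies A)):
                (F implies A): β-rule — branch into not F  //  A.
                  branch 1.1.2.2.1 (add not F):
                    ○ open, literals {D=1, F=0}.
                  branch 1.1.2.2.2 (add A):
                    ○ open, literals {A=1, D=1, F=0}.
      branch 1.2 (add A):
        (B or D): β-rule — branch into B  //  D.
          branch 1.2.1 (add B):
            ((D and E) implies (F implies A)): β-rule — branch into not (D and E)  //  (F implies A).
              branch 1.2.1.1 (add not (D and E)):
                not (D and E): β-rule — branch into not D  //  not E.
                  branch 1.2.1.1.1 (add not D):
                    ○ open, literals {A=1, B=1, D=0}.
                  branch 1.2.1.1.2 (add not E):
                    ○ open, literals {A=1, B=1, E=0}.
              branch 1.2.1.2 (add (F implies A)):
                (F implies A): β-rule — branch into not F  //  A.
                  branch 1.2.1.2.1 (add not F):
                    ○ open, literals {A=1, B=1, F=0}.
                  branch 1.2.1.2.2 (add A):
                    ○ open, literals {A=1, B=1}.
          branch 1.2.2 (add D):
            ((D and E) implies (F implies A)): β-rule — branch into not (D and E)  //  (F implies A).
              branch 1.2.2.1 (add not (D and E)):
                not (D and E): β-rule — branch into not D  //  not E.
                  branch 1.2.2.1.1 (add not D):
                    × closes — contains both D and not D.
                  branch 1.2.2.1.2 (add not E):
                    ○ open, literals {A=1, D=1, E=0}.
              branch 1.2.2.2 (add (F implies A)):
                (F implies A): β-rule — branch into not F  //  A.
                  branch 1.2.2.2.1 (add not F):
                    ○ open, literals {A=1, D=1, F=0}.
                  branch 1.2.2.2.2 (add A):
                    ○ open, literals {A=1, D=1}.
  branch 2 (add not ((B or D) and ((D and E) implies (F implies A))), not (F implies A)):
    not (F implies A): α-rule — add F, not A.
    not ((B or D) and ((D and E) implies (F implies A))): β-rule — branch into not (B or D)  //  not ((D and E) implies (F implies A)).
      branch 2.1 (add not (B or D)):
        not (B or D): α-rule — add not B, not D.
        ○ open, literals {A=0, B=0, D=0, F=1}.
      branch 2.2 (add not ((D and E) implies (F implies A))):
        not ((D and E) implies (F implies A)): α-rule — add (D and E), not (F implies A).
        (D and E): α-rule — add D, E.
        not (F implies A): α-rule — add F, not A.
        ○ open, literals {A=0, D=1, E=1, F=1}.
2 branches closed, 16 open.
Each open branch fixes some atoms; the unmentioned ones are free. Counting distinct full assignments: branch {B=1, D=0, F=0} (C, E, A) contributes 8 new; branch {B=1, E=0, F=0} (D, C, A) contributes 4 new; branch {B=1, F=0} (D, C, E, A) contributes 4 new; branch {A=1, B=1, F=0} (D, C, E) contributes 0 new; branch {D=1, E=0, F=0} (C, B, A) contributes 4 new; branch {D=1, F=0} (C, B, E, A) contributes 4 new; branch {A=1, D=1, F=0} (C, B, E) contributes 0 new; branch {A=1, B=1, D=0} (C, F, E) contributes 4 new; branch {A=1, B=1, E=0} (D, C, F) contributes 2 new; branch {A=1, B=1, F=0} (D, C, E) contributes 0 new; branch {A=1, B=1} (D, C, F, E) contributes 2 new; branch {A=1, D=1, E=0} (C, B, F) contributes 2 new; branch {A=1, D=1, F=0} (C, B, E) contributes 0 new; branch {A=1, D=1} (C, B, F, E) contributes 2 new; branch {A=0, B=0, D=0, F=1} (C, E) contributes 4 new; branch {A=0, D=1, E=1, F=1} (C, B) contributes 4 new. Total: 44.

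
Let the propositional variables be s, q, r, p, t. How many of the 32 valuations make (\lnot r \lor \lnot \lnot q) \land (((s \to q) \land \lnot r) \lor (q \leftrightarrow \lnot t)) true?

Initial set: {((\lnot r \lor \lnot \lnot q) \land (((s \to q) \land \lnot r) \lor (q \leftrightarrow \lnot t)))}.
((\lnot r \lor \lnot \lnot q) \land (((s \to q) \land \lnot r) \lor (q \leftrightarrow \lnot t))): α-rule — add (\lnot r \lor \lnot \lnot q), (((s \to q) \land \lnot r) \lor (q \leftrightarrow \lnot t)).
(\lnot r \lor \lnot \lnot q): β-rule — branch into \lnot r  //  \lnot \lnot q.
  branch 1 (add \lnot r):
    (((s \to q) \land \lnot r) \lor (q \leftrightarrow \lnot t)): β-rule — branch into ((s \to q) \land \lnot r)  //  (q \leftrightarrow \lnot t).
      branch 1.1 (add ((s \to q) \land \lnot r)):
        ((s \to q) \land \lnot r): α-rule — add (s \to q), \lnot r.
        (s \to q): β-rule — branch into \lnot s  //  q.
          branch 1.1.1 (add \lnot s):
            ○ open, literals {r=F, s=F}.
          branch 1.1.2 (add q):
            ○ open, literals {q=T, r=F}.
      branch 1.2 (add (q \leftrightarrow \lnot t)):
        (q \leftrightarrow \lnot t): β-rule — branch into q, \lnot t  //  \lnot q, \lnot \lnot t.
          branch 1.2.1 (add q, \lnot t):
            ○ open, literals {q=T, r=F, t=F}.
          branch 1.2.2 (add \lnot q, \lnot \lnot t):
            ○ open, literals {q=F, r=F, t=T}.
  branch 2 (add \lnot \lnot q):
    \lnot \lnot q: drop double negation, giving q.
    (((s \to q) \land \lnot r) \lor (q \leftrightarrow \lnot t)): β-rule — branch into ((s \to q) \land \lnot r)  //  (q \leftrightarrow \lnot t).
      branch 2.1 (add ((s \to q) \land \lnot r)):
        ((s \to q) \land \lnot r): α-rule — add (s \to q), \lnot r.
        (s \to q): β-rule — branch into \lnot s  //  q.
          branch 2.1.1 (add \lnot s):
            ○ open, literals {q=T, r=F, s=F}.
          branch 2.1.2 (add q):
            ○ open, literals {q=T, r=F}.
      branch 2.2 (add (q \leftrightarrow \lnot t)):
        (q \leftrightarrow \lnot t): β-rule — branch into q, \lnot t  //  \lnot q, \lnot \lnot t.
          branch 2.2.1 (add q, \lnot t):
            ○ open, literals {q=T, t=F}.
          branch 2.2.2 (add \lnot q, \lnot \lnot t):
            × closes — contains both q and \lnot q.
1 branch closed, 7 open.
Each open branch fixes some atoms; the unmentioned ones are free. Counting distinct full assignments: branch {r=F, s=F} (q, p, t) contributes 8 new; branch {q=T, r=F} (s, p, t) contributes 4 new; branch {q=T, r=F, t=F} (s, p) contributes 0 new; branch {q=F, r=F, t=T} (s, p) contributes 2 new; branch {q=T, r=F, s=F} (p, t) contributes 0 new; branch {q=T, r=F} (s, p, t) contributes 0 new; branch {q=T, t=F} (s, r, p) contributes 4 new. Total: 18.

18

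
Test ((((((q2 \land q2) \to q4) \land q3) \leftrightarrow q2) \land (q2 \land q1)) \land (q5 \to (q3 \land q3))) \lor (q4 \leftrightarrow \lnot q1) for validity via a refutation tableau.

Assume the negation and expand:
Initial set: {\lnot (((((((q2 \land q2) \to q4) \land q3) \leftrightarrow q2) \land (q2 \land q1)) \land (q5 \to (q3 \land q3))) \lor (q4 \leftrightarrow \lnot q1))}.
\lnot (((((((q2 \land q2) \to q4) \land q3) \leftrightarrow q2) \land (q2 \land q1)) \land (q5 \to (q3 \land q3))) \lor (q4 \leftrightarrow \lnot q1)): α-rule — add \lnot ((((((q2 \land q2) \to q4) \land q3) \leftrightarrow q2) \land (q2 \land q1)) \land (q5 \to (q3 \land q3))), \lnot (q4 \leftrightarrow \lnot q1).
\lnot ((((((q2 \land q2) \to q4) \land q3) \leftrightarrow q2) \land (q2 \land q1)) \land (q5 \to (q3 \land q3))): β-rule — branch into \lnot (((((q2 \land q2) \to q4) \land q3) \leftrightarrow q2) \land (q2 \land q1))  //  \lnot (q5 \to (q3 \land q3)).
  branch 1 (add \lnot (((((q2 \land q2) \to q4) \land q3) \leftrightarrow q2) \land (q2 \land q1))):
    \lnot (q4 \leftrightarrow \lnot q1): β-rule — branch into q4, \lnot \lnot q1  //  \lnot q4, \lnot q1.
      branch 1.1 (add q4, \lnot \lnot q1):
        \lnot (((((q2 \land q2) \to q4) \land q3) \leftrightarrow q2) \land (q2 \land q1)): β-rule — branch into \lnot ((((q2 \land q2) \to q4) \land q3) \leftrightarrow q2)  //  \lnot (q2 \land q1).
          branch 1.1.1 (add \lnot ((((q2 \land q2) \to q4) \land q3) \leftrightarrow q2)):
            \lnot ((((q2 \land q2) \to q4) \land q3) \leftrightarrow q2): β-rule — branch into (((q2 \land q2) \to q4) \land q3), \lnot q2  //  \lnot (((q2 \land q2) \to q4) \land q3), q2.
              branch 1.1.1.1 (add (((q2 \land q2) \to q4) \land q3), \lnot q2):
                (((q2 \land q2) \to q4) \land q3): α-rule — add ((q2 \land q2) \to q4), q3.
                ((q2 \land q2) \to q4): β-rule — branch into \lnot (q2 \land q2)  //  q4.
                  branch 1.1.1.1.1 (add \lnot (q2 \land q2)):
                    \lnot (q2 \land q2): β-rule — branch into \lnot q2  //  \lnot q2.
                      branch 1.1.1.1.1.1 (add \lnot q2):
                        ○ open, literals {q1=true, q2=false, q3=true, q4=true}.
                      branch 1.1.1.1.1.2 (add \lnot q2):
                        ○ open, literals {q1=true, q2=false, q3=true, q4=true}.
                  branch 1.1.1.1.2 (add q4):
                    ○ open, literals {q1=true, q2=false, q3=true, q4=true}.
              branch 1.1.1.2 (add \lnot (((q2 \land q2) \to q4) \land q3), q2):
                \lnot (((q2 \land q2) \to q4) \land q3): β-rule — branch into \lnot ((q2 \land q2) \to q4)  //  \lnot q3.
                  branch 1.1.1.2.1 (add \lnot ((q2 \land q2) \to q4)):
                    \lnot ((q2 \land q2) \to q4): α-rule — add (q2 \land q2), \lnot q4.
                    × closes — contains both q4 and \lnot q4.
                  branch 1.1.1.2.2 (add \lnot q3):
                    ○ open, literals {q1=true, q2=true, q3=false, q4=true}.
          branch 1.1.2 (add \lnot (q2 \land q1)):
            \lnot (q2 \land q1): β-rule — branch into \lnot q2  //  \lnot q1.
              branch 1.1.2.1 (add \lnot q2):
                ○ open, literals {q1=true, q2=false, q4=true}.
              branch 1.1.2.2 (add \lnot q1):
                × closes — contains both q1 and \lnot q1.
      branch 1.2 (add \lnot q4, \lnot q1):
        \lnot (((((q2 \land q2) \to q4) \land q3) \leftrightarrow q2) \land (q2 \land q1)): β-rule — branch into \lnot ((((q2 \land q2) \to q4) \land q3) \leftrightarrow q2)  //  \lnot (q2 \land q1).
          branch 1.2.1 (add \lnot ((((q2 \land q2) \to q4) \land q3) \leftrightarrow q2)):
            \lnot ((((q2 \land q2) \to q4) \land q3) \leftrightarrow q2): β-rule — branch into (((q2 \land q2) \to q4) \land q3), \lnot q2  //  \lnot (((q2 \land q2) \to q4) \land q3), q2.
              branch 1.2.1.1 (add (((q2 \land q2) \to q4) \land q3), \lnot q2):
                (((q2 \land q2) \to q4) \land q3): α-rule — add ((q2 \land q2) \to q4), q3.
                ((q2 \land q2) \to q4): β-rule — branch into \lnot (q2 \land q2)  //  q4.
                  branch 1.2.1.1.1 (add \lnot (q2 \land q2)):
                    \lnot (q2 \land q2): β-rule — branch into \lnot q2  //  \lnot q2.
                      branch 1.2.1.1.1.1 (add \lnot q2):
                        ○ open, literals {q1=false, q2=false, q3=true, q4=false}.
                      branch 1.2.1.1.1.2 (add \lnot q2):
                        ○ open, literals {q1=false, q2=false, q3=true, q4=false}.
                  branch 1.2.1.1.2 (add q4):
                    × closes — contains both q4 and \lnot q4.
              branch 1.2.1.2 (add \lnot (((q2 \land q2) \to q4) \land q3), q2):
                \lnot (((q2 \land q2) \to q4) \land q3): β-rule — branch into \lnot ((q2 \land q2) \to q4)  //  \lnot q3.
                  branch 1.2.1.2.1 (add \lnot ((q2 \land q2) \to q4)):
                    \lnot ((q2 \land q2) \to q4): α-rule — add (q2 \land q2), \lnot q4.
                    (q2 \land q2): α-rule — add q2, q2.
                    ○ open, literals {q1=false, q2=true, q4=false}.
                  branch 1.2.1.2.2 (add \lnot q3):
                    ○ open, literals {q1=false, q2=true, q3=false, q4=false}.
          branch 1.2.2 (add \lnot (q2 \land q1)):
            \lnot (q2 \land q1): β-rule — branch into \lnot q2  //  \lnot q1.
              branch 1.2.2.1 (add \lnot q2):
                ○ open, literals {q1=false, q2=false, q4=false}.
              branch 1.2.2.2 (add \lnot q1):
                ○ open, literals {q1=false, q4=false}.
  branch 2 (add \lnot (q5 \to (q3 \land q3))):
    \lnot (q5 \to (q3 \land q3)): α-rule — add q5, \lnot (q3 \land q3).
    \lnot (q4 \leftrightarrow \lnot q1): β-rule — branch into q4, \lnot \lnot q1  //  \lnot q4, \lnot q1.
      branch 2.1 (add q4, \lnot \lnot q1):
        \lnot (q3 \land q3): β-rule — branch into \lnot q3  //  \lnot q3.
          branch 2.1.1 (add \lnot q3):
            ○ open, literals {q1=true, q3=false, q4=true, q5=true}.
          branch 2.1.2 (add \lnot q3):
            ○ open, literals {q1=true, q3=false, q4=true, q5=true}.
      branch 2.2 (add \lnot q4, \lnot q1):
        \lnot (q3 \land q3): β-rule — branch into \lnot q3  //  \lnot q3.
          branch 2.2.1 (add \lnot q3):
            ○ open, literals {q1=false, q3=false, q4=false, q5=true}.
          branch 2.2.2 (add \lnot q3):
            ○ open, literals {q1=false, q3=false, q4=false, q5=true}.
3 branches closed, 15 open.
An open branch gives a countermodel: q1=true, q2=false, q3=true, q4=true (unmentioned atoms arbitrary); under it the original formula is false.

Not valid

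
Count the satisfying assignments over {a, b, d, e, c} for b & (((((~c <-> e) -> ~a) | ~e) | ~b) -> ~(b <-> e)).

Initial set: {T (b & (((((~c <-> e) -> ~a) | ~e) | ~b) -> ~(b <-> e)))}.
T (b & (((((~c <-> e) -> ~a) | ~e) | ~b) -> ~(b <-> e))): α-rule — add T b, T (((((~c <-> e) -> ~a) | ~e) | ~b) -> ~(b <-> e)).
T (((((~c <-> e) -> ~a) | ~e) | ~b) -> ~(b <-> e)): β-rule — branch into F ((((~c <-> e) -> ~a) | ~e) | ~b)  //  T ~(b <-> e).
  branch 1 (add F ((((~c <-> e) -> ~a) | ~e) | ~b)):
    F ((((~c <-> e) -> ~a) | ~e) | ~b): α-rule — add F (((~c <-> e) -> ~a) | ~e), F ~b.
    F (((~c <-> e) -> ~a) | ~e): α-rule — add F ((~c <-> e) -> ~a), F ~e.
    F ((~c <-> e) -> ~a): α-rule — add T (~c <-> e), F ~a.
    T (~c <-> e): β-rule — branch into T ~c, T e  //  F ~c, F e.
      branch 1.1 (add T ~c, T e):
        ○ open, literals {a=1, b=1, c=0, e=1}.
      branch 1.2 (add F ~c, F e):
        × closes — contains both e and ~e.
  branch 2 (add T ~(b <-> e)):
    T ~(b <-> e): β-rule — branch into T b, F e  //  F b, T e.
      branch 2.1 (add T b, F e):
        ○ open, literals {b=1, e=0}.
      branch 2.2 (add F b, T e):
        × closes — contains both b and ~b.
2 branches closed, 2 open.
Each open branch fixes some atoms; the unmentioned ones are free. Counting distinct full assignments: branch {a=1, b=1, c=0, e=1} (d) contributes 2 new; branch {b=1, e=0} (a, d, c) contributes 8 new. Total: 10.

10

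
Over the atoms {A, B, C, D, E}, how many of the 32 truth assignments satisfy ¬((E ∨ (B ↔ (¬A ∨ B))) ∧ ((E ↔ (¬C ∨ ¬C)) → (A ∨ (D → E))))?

5

Initial set: {¬((E ∨ (B ↔ (¬A ∨ B))) ∧ ((E ↔ (¬C ∨ ¬C)) → (A ∨ (D → E))))}.
¬((E ∨ (B ↔ (¬A ∨ B))) ∧ ((E ↔ (¬C ∨ ¬C)) → (A ∨ (D → E)))): β-rule — branch into ¬(E ∨ (B ↔ (¬A ∨ B)))  //  ¬((E ↔ (¬C ∨ ¬C)) → (A ∨ (D → E))).
  branch 1 (add ¬(E ∨ (B ↔ (¬A ∨ B)))):
    ¬(E ∨ (B ↔ (¬A ∨ B))): α-rule — add ¬E, ¬(B ↔ (¬A ∨ B)).
    ¬(B ↔ (¬A ∨ B)): β-rule — branch into B, ¬(¬A ∨ B)  //  ¬B, (¬A ∨ B).
      branch 1.1 (add B, ¬(¬A ∨ B)):
        ¬(¬A ∨ B): α-rule — add ¬¬A, ¬B.
        × closes — contains both B and ¬B.
      branch 1.2 (add ¬B, (¬A ∨ B)):
        (¬A ∨ B): β-rule — branch into ¬A  //  B.
          branch 1.2.1 (add ¬A):
            ○ open, literals {A=false, B=false, E=false}.
          branch 1.2.2 (add B):
            × closes — contains both B and ¬B.
  branch 2 (add ¬((E ↔ (¬C ∨ ¬C)) → (A ∨ (D → E)))):
    ¬((E ↔ (¬C ∨ ¬C)) → (A ∨ (D → E))): α-rule — add (E ↔ (¬C ∨ ¬C)), ¬(A ∨ (D → E)).
    ¬(A ∨ (D → E)): α-rule — add ¬A, ¬(D → E).
    ¬(D → E): α-rule — add D, ¬E.
    (E ↔ (¬C ∨ ¬C)): β-rule — branch into E, (¬C ∨ ¬C)  //  ¬E, ¬(¬C ∨ ¬C).
      branch 2.1 (add E, (¬C ∨ ¬C)):
        × closes — contains both E and ¬E.
      branch 2.2 (add ¬E, ¬(¬C ∨ ¬C)):
        ¬(¬C ∨ ¬C): α-rule — add ¬¬C, ¬¬C.
        ○ open, literals {A=false, C=true, D=true, E=false}.
3 branches closed, 2 open.
Each open branch fixes some atoms; the unmentioned ones are free. Counting distinct full assignments: branch {A=false, B=false, E=false} (C, D) contributes 4 new; branch {A=false, C=true, D=true, E=false} (B) contributes 1 new. Total: 5.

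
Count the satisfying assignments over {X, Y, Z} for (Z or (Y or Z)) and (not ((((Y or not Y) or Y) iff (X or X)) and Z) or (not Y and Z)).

Initial set: {((Z or (Y or Z)) and (not ((((Y or not Y) or Y) iff (X or X)) and Z) or (not Y and Z)))}.
((Z or (Y or Z)) and (not ((((Y or not Y) or Y) iff (X or X)) and Z) or (not Y and Z))): α-rule — add (Z or (Y or Z)), (not ((((Y or not Y) or Y) iff (X or X)) and Z) or (not Y and Z)).
(Z or (Y or Z)): β-rule — branch into Z  //  (Y or Z).
  branch 1 (add Z):
    (not ((((Y or not Y) or Y) iff (X or X)) and Z) or (not Y and Z)): β-rule — branch into not ((((Y or not Y) or Y) iff (X or X)) and Z)  //  (not Y and Z).
      branch 1.1 (add not ((((Y or not Y) or Y) iff (X or X)) and Z)):
        not ((((Y or not Y) or Y) iff (X or X)) and Z): β-rule — branch into not (((Y or not Y) or Y) iff (X or X))  //  not Z.
          branch 1.1.1 (add not (((Y or not Y) or Y) iff (X or X))):
            not (((Y or not Y) or Y) iff (X or X)): β-rule — branch into ((Y or not Y) or Y), not (X or X)  //  not ((Y or not Y) or Y), (X or X).
              branch 1.1.1.1 (add ((Y or not Y) or Y), not (X or X)):
                not (X or X): α-rule — add not X, not X.
                ((Y or not Y) or Y): β-rule — branch into (Y or not Y)  //  Y.
                  branch 1.1.1.1.1 (add (Y or not Y)):
                    (Y or not Y): β-rule — branch into Y  //  not Y.
                      branch 1.1.1.1.1.1 (add Y):
                        ○ open, literals {X=false, Y=true, Z=true}.
                      branch 1.1.1.1.1.2 (add not Y):
                        ○ open, literals {X=false, Y=false, Z=true}.
                  branch 1.1.1.1.2 (add Y):
                    ○ open, literals {X=false, Y=true, Z=true}.
              branch 1.1.1.2 (add not ((Y or not Y) or Y), (X or X)):
                not ((Y or not Y) or Y): α-rule — add not (Y or not Y), not Y.
                not (Y or not Y): α-rule — add not Y, not not Y.
                × closes — contains both Y and not Y.
          branch 1.1.2 (add not Z):
            × closes — contains both Z and not Z.
      branch 1.2 (add (not Y and Z)):
        (not Y and Z): α-rule — add not Y, Z.
        ○ open, literals {Y=false, Z=true}.
  branch 2 (add (Y or Z)):
    (not ((((Y or not Y) or Y) iff (X or X)) and Z) or (not Y and Z)): β-rule — branch into not ((((Y or not Y) or Y) iff (X or X)) and Z)  //  (not Y and Z).
      branch 2.1 (add not ((((Y or not Y) or Y) iff (X or X)) and Z)):
        (Y or Z): β-rule — branch into Y  //  Z.
          branch 2.1.1 (add Y):
            not ((((Y or not Y) or Y) iff (X or X)) and Z): β-rule — branch into not (((Y or not Y) or Y) iff (X or X))  //  not Z.
              branch 2.1.1.1 (add not (((Y or not Y) or Y) iff (X or X))):
                not (((Y or not Y) or Y) iff (X or X)): β-rule — branch into ((Y or not Y) or Y), not (X or X)  //  not ((Y or not Y) or Y), (X or X).
                  branch 2.1.1.1.1 (add ((Y or not Y) or Y), not (X or X)):
                    not (X or X): α-rule — add not X, not X.
                    ((Y or not Y) or Y): β-rule — branch into (Y or not Y)  //  Y.
                      branch 2.1.1.1.1.1 (add (Y or not Y)):
                        (Y or not Y): β-rule — branch into Y  //  not Y.
                          branch 2.1.1.1.1.1.1 (add Y):
                            ○ open, literals {X=false, Y=true}.
                          branch 2.1.1.1.1.1.2 (add not Y):
                            × closes — contains both Y and not Y.
                      branch 2.1.1.1.1.2 (add Y):
                        ○ open, literals {X=false, Y=true}.
                  branch 2.1.1.1.2 (add not ((Y or not Y) or Y), (X or X)):
                    not ((Y or not Y) or Y): α-rule — add not (Y or not Y), not Y.
                    × closes — contains both Y and not Y.
              branch 2.1.1.2 (add not Z):
                ○ open, literals {Y=true, Z=false}.
          branch 2.1.2 (add Z):
            not ((((Y or not Y) or Y) iff (X or X)) and Z): β-rule — branch into not (((Y or not Y) or Y) iff (X or X))  //  not Z.
              branch 2.1.2.1 (add not (((Y or not Y) or Y) iff (X or X))):
                not (((Y or not Y) or Y) iff (X or X)): β-rule — branch into ((Y or not Y) or Y), not (X or X)  //  not ((Y or not Y) or Y), (X or X).
                  branch 2.1.2.1.1 (add ((Y or not Y) or Y), not (X or X)):
                    not (X or X): α-rule — add not X, not X.
                    ((Y or not Y) or Y): β-rule — branch into (Y or not Y)  //  Y.
                      branch 2.1.2.1.1.1 (add (Y or not Y)):
                        (Y or not Y): β-rule — branch into Y  //  not Y.
                          branch 2.1.2.1.1.1.1 (add Y):
                            ○ open, literals {X=false, Y=true, Z=true}.
                          branch 2.1.2.1.1.1.2 (add not Y):
                            ○ open, literals {X=false, Y=false, Z=true}.
                      branch 2.1.2.1.1.2 (add Y):
                        ○ open, literals {X=false, Y=true, Z=true}.
                  branch 2.1.2.1.2 (add not ((Y or not Y) or Y), (X or X)):
                    not ((Y or not Y) or Y): α-rule — add not (Y or not Y), not Y.
                    not (Y or not Y): α-rule — add not Y, not not Y.
                    × closes — contains both Y and not Y.
              branch 2.1.2.2 (add not Z):
                × closes — contains both Z and not Z.
      branch 2.2 (add (not Y and Z)):
        (not Y and Z): α-rule — add not Y, Z.
        (Y or Z): β-rule — branch into Y  //  Z.
          branch 2.2.1 (add Y):
            × closes — contains both Y and not Y.
          branch 2.2.2 (add Z):
            ○ open, literals {Y=false, Z=true}.
7 branches closed, 11 open.
Each open branch fixes some atoms; the unmentioned ones are free. Counting distinct full assignments: branch {X=false, Y=true, Z=true} (none free) contributes 1 new; branch {X=false, Y=false, Z=true} (none free) contributes 1 new; branch {X=false, Y=true, Z=true} (none free) contributes 0 new; branch {Y=false, Z=true} (X) contributes 1 new; branch {X=false, Y=true} (Z) contributes 1 new; branch {X=false, Y=true} (Z) contributes 0 new; branch {Y=true, Z=false} (X) contributes 1 new; branch {X=false, Y=true, Z=true} (none free) contributes 0 new; branch {X=false, Y=false, Z=true} (none free) contributes 0 new; branch {X=false, Y=true, Z=true} (none free) contributes 0 new; branch {Y=false, Z=true} (X) contributes 0 new. Total: 5.

5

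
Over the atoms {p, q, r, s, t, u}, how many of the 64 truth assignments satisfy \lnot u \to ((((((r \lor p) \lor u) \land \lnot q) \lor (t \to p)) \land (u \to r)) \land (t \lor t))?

42

Initial set: {(\lnot u \to ((((((r \lor p) \lor u) \land \lnot q) \lor (t \to p)) \land (u \to r)) \land (t \lor t)))}.
(\lnot u \to ((((((r \lor p) \lor u) \land \lnot q) \lor (t \to p)) \land (u \to r)) \land (t \lor t))): β-rule — branch into \lnot \lnot u  //  ((((((r \lor p) \lor u) \land \lnot q) \lor (t \to p)) \land (u \to r)) \land (t \lor t)).
  branch 1 (add \lnot \lnot u):
    ○ open, literals {u=true}.
  branch 2 (add ((((((r \lor p) \lor u) \land \lnot q) \lor (t \to p)) \land (u \to r)) \land (t \lor t))):
    ((((((r \lor p) \lor u) \land \lnot q) \lor (t \to p)) \land (u \to r)) \land (t \lor t)): α-rule — add (((((r \lor p) \lor u) \land \lnot q) \lor (t \to p)) \land (u \to r)), (t \lor t).
    (((((r \lor p) \lor u) \land \lnot q) \lor (t \to p)) \land (u \to r)): α-rule — add ((((r \lor p) \lor u) \land \lnot q) \lor (t \to p)), (u \to r).
    (t \lor t): β-rule — branch into t  //  t.
      branch 2.1 (add t):
        ((((r \lor p) \lor u) \land \lnot q) \lor (t \to p)): β-rule — branch into (((r \lor p) \lor u) \land \lnot q)  //  (t \to p).
          branch 2.1.1 (add (((r \lor p) \lor u) \land \lnot q)):
            (((r \lor p) \lor u) \land \lnot q): α-rule — add ((r \lor p) \lor u), \lnot q.
            (u \to r): β-rule — branch into \lnot u  //  r.
              branch 2.1.1.1 (add \lnot u):
                ((r \lor p) \lor u): β-rule — branch into (r \lor p)  //  u.
                  branch 2.1.1.1.1 (add (r \lor p)):
                    (r \lor p): β-rule — branch into r  //  p.
                      branch 2.1.1.1.1.1 (add r):
                        ○ open, literals {q=false, r=true, t=true, u=false}.
                      branch 2.1.1.1.1.2 (add p):
                        ○ open, literals {p=true, q=false, t=true, u=false}.
                  branch 2.1.1.1.2 (add u):
                    × closes — contains both u and \lnot u.
              branch 2.1.1.2 (add r):
                ((r \lor p) \lor u): β-rule — branch into (r \lor p)  //  u.
                  branch 2.1.1.2.1 (add (r \lor p)):
                    (r \lor p): β-rule — branch into r  //  p.
                      branch 2.1.1.2.1.1 (add r):
                        ○ open, literals {q=false, r=true, t=true}.
                      branch 2.1.1.2.1.2 (add p):
                        ○ open, literals {p=true, q=false, r=true, t=true}.
                  branch 2.1.1.2.2 (add u):
                    ○ open, literals {q=false, r=true, t=true, u=true}.
          branch 2.1.2 (add (t \to p)):
            (u \to r): β-rule — branch into \lnot u  //  r.
              branch 2.1.2.1 (add \lnot u):
                (t \to p): β-rule — branch into \lnot t  //  p.
                  branch 2.1.2.1.1 (add \lnot t):
                    × closes — contains both t and \lnot t.
                  branch 2.1.2.1.2 (add p):
                    ○ open, literals {p=true, t=true, u=false}.
              branch 2.1.2.2 (add r):
                (t \to p): β-rule — branch into \lnot t  //  p.
                  branch 2.1.2.2.1 (add \lnot t):
                    × closes — contains both t and \lnot t.
                  branch 2.1.2.2.2 (add p):
                    ○ open, literals {p=true, r=true, t=true}.
      branch 2.2 (add t):
        ((((r \lor p) \lor u) \land \lnot q) \lor (t \to p)): β-rule — branch into (((r \lor p) \lor u) \land \lnot q)  //  (t \to p).
          branch 2.2.1 (add (((r \lor p) \lor u) \land \lnot q)):
            (((r \lor p) \lor u) \land \lnot q): α-rule — add ((r \lor p) \lor u), \lnot q.
            (u \to r): β-rule — branch into \lnot u  //  r.
              branch 2.2.1.1 (add \lnot u):
                ((r \lor p) \lor u): β-rule — branch into (r \lor p)  //  u.
                  branch 2.2.1.1.1 (add (r \lor p)):
                    (r \lor p): β-rule — branch into r  //  p.
                      branch 2.2.1.1.1.1 (add r):
                        ○ open, literals {q=false, r=true, t=true, u=false}.
                      branch 2.2.1.1.1.2 (add p):
                        ○ open, literals {p=true, q=false, t=true, u=false}.
                  branch 2.2.1.1.2 (add u):
                    × closes — contains both u and \lnot u.
              branch 2.2.1.2 (add r):
                ((r \lor p) \lor u): β-rule — branch into (r \lor p)  //  u.
                  branch 2.2.1.2.1 (add (r \lor p)):
                    (r \lor p): β-rule — branch into r  //  p.
                      branch 2.2.1.2.1.1 (add r):
                        ○ open, literals {q=false, r=true, t=true}.
                      branch 2.2.1.2.1.2 (add p):
                        ○ open, literals {p=true, q=false, r=true, t=true}.
                  branch 2.2.1.2.2 (add u):
                    ○ open, literals {q=false, r=true, t=true, u=true}.
          branch 2.2.2 (add (t \to p)):
            (u \to r): β-rule — branch into \lnot u  //  r.
              branch 2.2.2.1 (add \lnot u):
                (t \to p): β-rule — branch into \lnot t  //  p.
                  branch 2.2.2.1.1 (add \lnot t):
                    × closes — contains both t and \lnot t.
                  branch 2.2.2.1.2 (add p):
                    ○ open, literals {p=true, t=true, u=false}.
              branch 2.2.2.2 (add r):
                (t \to p): β-rule — branch into \lnot t  //  p.
                  branch 2.2.2.2.1 (add \lnot t):
                    × closes — contains both t and \lnot t.
                  branch 2.2.2.2.2 (add p):
                    ○ open, literals {p=true, r=true, t=true}.
6 branches closed, 15 open.
Each open branch fixes some atoms; the unmentioned ones are free. Counting distinct full assignments: branch {u=true} (p, q, r, s, t) contributes 32 new; branch {q=false, r=true, t=true, u=false} (p, s) contributes 4 new; branch {p=true, q=false, t=true, u=false} (r, s) contributes 2 new; branch {q=false, r=true, t=true} (p, s, u) contributes 0 new; branch {p=true, q=false, r=true, t=true} (s, u) contributes 0 new; branch {q=false, r=true, t=true, u=true} (p, s) contributes 0 new; branch {p=true, t=true, u=false} (q, r, s) contributes 4 new; branch {p=true, r=true, t=true} (q, s, u) contributes 0 new; branch {q=false, r=true, t=true, u=false} (p, s) contributes 0 new; branch {p=true, q=false, t=true, u=false} (r, s) contributes 0 new; branch {q=false, r=true, t=true} (p, s, u) contributes 0 new; branch {p=true, q=false, r=true, t=true} (s, u) contributes 0 new; branch {q=false, r=true, t=true, u=true} (p, s) contributes 0 new; branch {p=true, t=true, u=false} (q, r, s) contributes 0 new; branch {p=true, r=true, t=true} (q, s, u) contributes 0 new. Total: 42.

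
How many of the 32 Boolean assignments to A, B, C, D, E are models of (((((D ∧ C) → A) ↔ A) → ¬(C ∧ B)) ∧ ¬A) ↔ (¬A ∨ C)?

22

Initial set: {((((((D ∧ C) → A) ↔ A) → ¬(C ∧ B)) ∧ ¬A) ↔ (¬A ∨ C))}.
((((((D ∧ C) → A) ↔ A) → ¬(C ∧ B)) ∧ ¬A) ↔ (¬A ∨ C)): β-rule — branch into (((((D ∧ C) → A) ↔ A) → ¬(C ∧ B)) ∧ ¬A), (¬A ∨ C)  //  ¬(((((D ∧ C) → A) ↔ A) → ¬(C ∧ B)) ∧ ¬A), ¬(¬A ∨ C).
  branch 1 (add (((((D ∧ C) → A) ↔ A) → ¬(C ∧ B)) ∧ ¬A), (¬A ∨ C)):
    (((((D ∧ C) → A) ↔ A) → ¬(C ∧ B)) ∧ ¬A): α-rule — add ((((D ∧ C) → A) ↔ A) → ¬(C ∧ B)), ¬A.
    (¬A ∨ C): β-rule — branch into ¬A  //  C.
      branch 1.1 (add ¬A):
        ((((D ∧ C) → A) ↔ A) → ¬(C ∧ B)): β-rule — branch into ¬(((D ∧ C) → A) ↔ A)  //  ¬(C ∧ B).
          branch 1.1.1 (add ¬(((D ∧ C) → A) ↔ A)):
            ¬(((D ∧ C) → A) ↔ A): β-rule — branch into ((D ∧ C) → A), ¬A  //  ¬((D ∧ C) → A), A.
              branch 1.1.1.1 (add ((D ∧ C) → A), ¬A):
                ((D ∧ C) → A): β-rule — branch into ¬(D ∧ C)  //  A.
                  branch 1.1.1.1.1 (add ¬(D ∧ C)):
                    ¬(D ∧ C): β-rule — branch into ¬D  //  ¬C.
                      branch 1.1.1.1.1.1 (add ¬D):
                        ○ open, literals {A=F, D=F}.
                      branch 1.1.1.1.1.2 (add ¬C):
                        ○ open, literals {A=F, C=F}.
                  branch 1.1.1.1.2 (add A):
                    × closes — contains both A and ¬A.
              branch 1.1.1.2 (add ¬((D ∧ C) → A), A):
                × closes — contains both A and ¬A.
          branch 1.1.2 (add ¬(C ∧ B)):
            ¬(C ∧ B): β-rule — branch into ¬C  //  ¬B.
              branch 1.1.2.1 (add ¬C):
                ○ open, literals {A=F, C=F}.
              branch 1.1.2.2 (add ¬B):
                ○ open, literals {A=F, B=F}.
      branch 1.2 (add C):
        ((((D ∧ C) → A) ↔ A) → ¬(C ∧ B)): β-rule — branch into ¬(((D ∧ C) → A) ↔ A)  //  ¬(C ∧ B).
          branch 1.2.1 (add ¬(((D ∧ C) → A) ↔ A)):
            ¬(((D ∧ C) → A) ↔ A): β-rule — branch into ((D ∧ C) → A), ¬A  //  ¬((D ∧ C) → A), A.
              branch 1.2.1.1 (add ((D ∧ C) → A), ¬A):
                ((D ∧ C) → A): β-rule — branch into ¬(D ∧ C)  //  A.
                  branch 1.2.1.1.1 (add ¬(D ∧ C)):
                    ¬(D ∧ C): β-rule — branch into ¬D  //  ¬C.
                      branch 1.2.1.1.1.1 (add ¬D):
                        ○ open, literals {A=F, C=T, D=F}.
                      branch 1.2.1.1.1.2 (add ¬C):
                        × closes — contains both C and ¬C.
                  branch 1.2.1.1.2 (add A):
                    × closes — contains both A and ¬A.
              branch 1.2.1.2 (add ¬((D ∧ C) → A), A):
                × closes — contains both A and ¬A.
          branch 1.2.2 (add ¬(C ∧ B)):
            ¬(C ∧ B): β-rule — branch into ¬C  //  ¬B.
              branch 1.2.2.1 (add ¬C):
                × closes — contains both C and ¬C.
              branch 1.2.2.2 (add ¬B):
                ○ open, literals {A=F, B=F, C=T}.
  branch 2 (add ¬(((((D ∧ C) → A) ↔ A) → ¬(C ∧ B)) ∧ ¬A), ¬(¬A ∨ C)):
    ¬(¬A ∨ C): α-rule — add ¬¬A, ¬C.
    ¬(((((D ∧ C) → A) ↔ A) → ¬(C ∧ B)) ∧ ¬A): β-rule — branch into ¬((((D ∧ C) → A) ↔ A) → ¬(C ∧ B))  //  ¬¬A.
      branch 2.1 (add ¬((((D ∧ C) → A) ↔ A) → ¬(C ∧ B))):
        ¬((((D ∧ C) → A) ↔ A) → ¬(C ∧ B)): α-rule — add (((D ∧ C) → A) ↔ A), ¬¬(C ∧ B).
        ¬¬(C ∧ B): α-rule — add C, B.
        × closes — contains both C and ¬C.
      branch 2.2 (add ¬¬A):
        ○ open, literals {A=T, C=F}.
7 branches closed, 7 open.
Each open branch fixes some atoms; the unmentioned ones are free. Counting distinct full assignments: branch {A=F, D=F} (B, C, E) contributes 8 new; branch {A=F, C=F} (B, D, E) contributes 4 new; branch {A=F, C=F} (B, D, E) contributes 0 new; branch {A=F, B=F} (C, D, E) contributes 2 new; branch {A=F, C=T, D=F} (B, E) contributes 0 new; branch {A=F, B=F, C=T} (D, E) contributes 0 new; branch {A=T, C=F} (B, D, E) contributes 8 new. Total: 22.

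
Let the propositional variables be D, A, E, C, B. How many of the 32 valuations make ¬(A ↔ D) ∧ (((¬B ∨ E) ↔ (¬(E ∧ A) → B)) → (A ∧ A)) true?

Initial set: {T (¬(A ↔ D) ∧ (((¬B ∨ E) ↔ (¬(E ∧ A) → B)) → (A ∧ A)))}.
T (¬(A ↔ D) ∧ (((¬B ∨ E) ↔ (¬(E ∧ A) → B)) → (A ∧ A))): α-rule — add T ¬(A ↔ D), T (((¬B ∨ E) ↔ (¬(E ∧ A) → B)) → (A ∧ A)).
T ¬(A ↔ D): β-rule — branch into T A, F D  //  F A, T D.
  branch 1 (add T A, F D):
    T (((¬B ∨ E) ↔ (¬(E ∧ A) → B)) → (A ∧ A)): β-rule — branch into F ((¬B ∨ E) ↔ (¬(E ∧ A) → B))  //  T (A ∧ A).
      branch 1.1 (add F ((¬B ∨ E) ↔ (¬(E ∧ A) → B))):
        F ((¬B ∨ E) ↔ (¬(E ∧ A) → B)): β-rule — branch into T (¬B ∨ E), F (¬(E ∧ A) → B)  //  F (¬B ∨ E), T (¬(E ∧ A) → B).
          branch 1.1.1 (add T (¬B ∨ E), F (¬(E ∧ A) → B)):
            F (¬(E ∧ A) → B): α-rule — add T ¬(E ∧ A), F B.
            T (¬B ∨ E): β-rule — branch into T ¬B  //  T E.
              branch 1.1.1.1 (add T ¬B):
                T ¬(E ∧ A): β-rule — branch into F E  //  F A.
                  branch 1.1.1.1.1 (add F E):
                    ○ open, literals {A=1, B=0, D=0, E=0}.
                  branch 1.1.1.1.2 (add F A):
                    × closes — contains both A and ¬A.
              branch 1.1.1.2 (add T E):
                T ¬(E ∧ A): β-rule — branch into F E  //  F A.
                  branch 1.1.1.2.1 (add F E):
                    × closes — contains both E and ¬E.
                  branch 1.1.1.2.2 (add F A):
                    × closes — contains both A and ¬A.
          branch 1.1.2 (add F (¬B ∨ E), T (¬(E ∧ A) → B)):
            F (¬B ∨ E): α-rule — add F ¬B, F E.
            T (¬(E ∧ A) → B): β-rule — branch into F ¬(E ∧ A)  //  T B.
              branch 1.1.2.1 (add F ¬(E ∧ A)):
                F ¬(E ∧ A): α-rule — add T E, T A.
                × closes — contains both E and ¬E.
              branch 1.1.2.2 (add T B):
                ○ open, literals {A=1, B=1, D=0, E=0}.
      branch 1.2 (add T (A ∧ A)):
        T (A ∧ A): α-rule — add T A, T A.
        ○ open, literals {A=1, D=0}.
  branch 2 (add F A, T D):
    T (((¬B ∨ E) ↔ (¬(E ∧ A) → B)) → (A ∧ A)): β-rule — branch into F ((¬B ∨ E) ↔ (¬(E ∧ A) → B))  //  T (A ∧ A).
      branch 2.1 (add F ((¬B ∨ E) ↔ (¬(E ∧ A) → B))):
        F ((¬B ∨ E) ↔ (¬(E ∧ A) → B)): β-rule — branch into T (¬B ∨ E), F (¬(E ∧ A) → B)  //  F (¬B ∨ E), T (¬(E ∧ A) → B).
          branch 2.1.1 (add T (¬B ∨ E), F (¬(E ∧ A) → B)):
            F (¬(E ∧ A) → B): α-rule — add T ¬(E ∧ A), F B.
            T (¬B ∨ E): β-rule — branch into T ¬B  //  T E.
              branch 2.1.1.1 (add T ¬B):
                T ¬(E ∧ A): β-rule — branch into F E  //  F A.
                  branch 2.1.1.1.1 (add F E):
                    ○ open, literals {A=0, B=0, D=1, E=0}.
                  branch 2.1.1.1.2 (add F A):
                    ○ open, literals {A=0, B=0, D=1}.
              branch 2.1.1.2 (add T E):
                T ¬(E ∧ A): β-rule — branch into F E  //  F A.
                  branch 2.1.1.2.1 (add F E):
                    × closes — contains both E and ¬E.
                  branch 2.1.1.2.2 (add F A):
                    ○ open, literals {A=0, B=0, D=1, E=1}.
          branch 2.1.2 (add F (¬B ∨ E), T (¬(E ∧ A) → B)):
            F (¬B ∨ E): α-rule — add F ¬B, F E.
            T (¬(E ∧ A) → B): β-rule — branch into F ¬(E ∧ A)  //  T B.
              branch 2.1.2.1 (add F ¬(E ∧ A)):
                F ¬(E ∧ A): α-rule — add T E, T A.
                × closes — contains both E and ¬E.
              branch 2.1.2.2 (add T B):
                ○ open, literals {A=0, B=1, D=1, E=0}.
      branch 2.2 (add T (A ∧ A)):
        T (A ∧ A): α-rule — add T A, T A.
        × closes — contains both A and ¬A.
7 branches closed, 7 open.
Each open branch fixes some atoms; the unmentioned ones are free. Counting distinct full assignments: branch {A=1, B=0, D=0, E=0} (C) contributes 2 new; branch {A=1, B=1, D=0, E=0} (C) contributes 2 new; branch {A=1, D=0} (E, C, B) contributes 4 new; branch {A=0, B=0, D=1, E=0} (C) contributes 2 new; branch {A=0, B=0, D=1} (E, C) contributes 2 new; branch {A=0, B=0, D=1, E=1} (C) contributes 0 new; branch {A=0, B=1, D=1, E=0} (C) contributes 2 new. Total: 14.

14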